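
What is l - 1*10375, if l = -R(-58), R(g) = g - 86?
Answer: -10231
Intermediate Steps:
R(g) = -86 + g
l = 144 (l = -(-86 - 58) = -1*(-144) = 144)
l - 1*10375 = 144 - 1*10375 = 144 - 10375 = -10231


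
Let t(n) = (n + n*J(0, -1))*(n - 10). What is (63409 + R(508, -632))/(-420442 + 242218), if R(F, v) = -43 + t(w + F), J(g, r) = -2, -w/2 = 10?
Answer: 84949/89112 ≈ 0.95328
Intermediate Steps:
w = -20 (w = -2*10 = -20)
t(n) = -n*(-10 + n) (t(n) = (n + n*(-2))*(n - 10) = (n - 2*n)*(-10 + n) = (-n)*(-10 + n) = -n*(-10 + n))
R(F, v) = -43 + (-20 + F)*(30 - F) (R(F, v) = -43 + (-20 + F)*(10 - (-20 + F)) = -43 + (-20 + F)*(10 + (20 - F)) = -43 + (-20 + F)*(30 - F))
(63409 + R(508, -632))/(-420442 + 242218) = (63409 + (-43 + (-20 + 508)*(30 - 1*508)))/(-420442 + 242218) = (63409 + (-43 + 488*(30 - 508)))/(-178224) = (63409 + (-43 + 488*(-478)))*(-1/178224) = (63409 + (-43 - 233264))*(-1/178224) = (63409 - 233307)*(-1/178224) = -169898*(-1/178224) = 84949/89112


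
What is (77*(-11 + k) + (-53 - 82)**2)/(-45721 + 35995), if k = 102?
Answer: -12616/4863 ≈ -2.5943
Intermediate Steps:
(77*(-11 + k) + (-53 - 82)**2)/(-45721 + 35995) = (77*(-11 + 102) + (-53 - 82)**2)/(-45721 + 35995) = (77*91 + (-135)**2)/(-9726) = (7007 + 18225)*(-1/9726) = 25232*(-1/9726) = -12616/4863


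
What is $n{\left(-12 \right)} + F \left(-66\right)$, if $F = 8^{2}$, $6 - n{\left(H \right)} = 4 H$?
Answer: $-4170$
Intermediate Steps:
$n{\left(H \right)} = 6 - 4 H$
$F = 64$
$n{\left(-12 \right)} + F \left(-66\right) = \left(6 - -48\right) + 64 \left(-66\right) = \left(6 + 48\right) - 4224 = 54 - 4224 = -4170$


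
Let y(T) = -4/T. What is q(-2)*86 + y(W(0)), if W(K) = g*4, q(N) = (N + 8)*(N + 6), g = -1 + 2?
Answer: 2063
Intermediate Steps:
g = 1
q(N) = (6 + N)*(8 + N) (q(N) = (8 + N)*(6 + N) = (6 + N)*(8 + N))
W(K) = 4 (W(K) = 1*4 = 4)
q(-2)*86 + y(W(0)) = (48 + (-2)² + 14*(-2))*86 - 4/4 = (48 + 4 - 28)*86 - 4*¼ = 24*86 - 1 = 2064 - 1 = 2063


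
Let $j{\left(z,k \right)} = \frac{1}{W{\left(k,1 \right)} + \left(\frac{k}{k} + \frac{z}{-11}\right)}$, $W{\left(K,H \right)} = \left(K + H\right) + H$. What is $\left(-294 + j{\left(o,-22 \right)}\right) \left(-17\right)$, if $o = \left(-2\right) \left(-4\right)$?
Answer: $\frac{1084753}{217} \approx 4998.9$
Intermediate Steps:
$W{\left(K,H \right)} = K + 2 H$ ($W{\left(K,H \right)} = \left(H + K\right) + H = K + 2 H$)
$o = 8$
$j{\left(z,k \right)} = \frac{1}{3 + k - \frac{z}{11}}$ ($j{\left(z,k \right)} = \frac{1}{\left(k + 2 \cdot 1\right) + \left(\frac{k}{k} + \frac{z}{-11}\right)} = \frac{1}{\left(k + 2\right) + \left(1 + z \left(- \frac{1}{11}\right)\right)} = \frac{1}{\left(2 + k\right) - \left(-1 + \frac{z}{11}\right)} = \frac{1}{3 + k - \frac{z}{11}}$)
$\left(-294 + j{\left(o,-22 \right)}\right) \left(-17\right) = \left(-294 + \frac{11}{33 - 8 + 11 \left(-22\right)}\right) \left(-17\right) = \left(-294 + \frac{11}{33 - 8 - 242}\right) \left(-17\right) = \left(-294 + \frac{11}{-217}\right) \left(-17\right) = \left(-294 + 11 \left(- \frac{1}{217}\right)\right) \left(-17\right) = \left(-294 - \frac{11}{217}\right) \left(-17\right) = \left(- \frac{63809}{217}\right) \left(-17\right) = \frac{1084753}{217}$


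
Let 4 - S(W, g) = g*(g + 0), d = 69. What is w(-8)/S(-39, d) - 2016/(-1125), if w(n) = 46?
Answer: 1059818/594625 ≈ 1.7823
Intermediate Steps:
S(W, g) = 4 - g² (S(W, g) = 4 - g*(g + 0) = 4 - g*g = 4 - g²)
w(-8)/S(-39, d) - 2016/(-1125) = 46/(4 - 1*69²) - 2016/(-1125) = 46/(4 - 1*4761) - 2016*(-1/1125) = 46/(4 - 4761) + 224/125 = 46/(-4757) + 224/125 = 46*(-1/4757) + 224/125 = -46/4757 + 224/125 = 1059818/594625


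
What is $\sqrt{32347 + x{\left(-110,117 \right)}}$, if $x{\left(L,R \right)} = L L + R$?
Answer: $2 \sqrt{11141} \approx 211.1$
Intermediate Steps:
$x{\left(L,R \right)} = R + L^{2}$ ($x{\left(L,R \right)} = L^{2} + R = R + L^{2}$)
$\sqrt{32347 + x{\left(-110,117 \right)}} = \sqrt{32347 + \left(117 + \left(-110\right)^{2}\right)} = \sqrt{32347 + \left(117 + 12100\right)} = \sqrt{32347 + 12217} = \sqrt{44564} = 2 \sqrt{11141}$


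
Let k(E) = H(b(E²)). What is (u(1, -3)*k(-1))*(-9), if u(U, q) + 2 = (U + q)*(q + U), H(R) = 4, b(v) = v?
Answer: -72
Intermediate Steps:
u(U, q) = -2 + (U + q)² (u(U, q) = -2 + (U + q)*(q + U) = -2 + (U + q)*(U + q) = -2 + (U + q)²)
k(E) = 4
(u(1, -3)*k(-1))*(-9) = ((-2 + (1 - 3)²)*4)*(-9) = ((-2 + (-2)²)*4)*(-9) = ((-2 + 4)*4)*(-9) = (2*4)*(-9) = 8*(-9) = -72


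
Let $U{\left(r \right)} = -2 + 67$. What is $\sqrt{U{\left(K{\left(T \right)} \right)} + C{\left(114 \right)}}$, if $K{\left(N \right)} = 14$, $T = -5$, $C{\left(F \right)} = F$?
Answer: $\sqrt{179} \approx 13.379$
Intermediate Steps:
$U{\left(r \right)} = 65$
$\sqrt{U{\left(K{\left(T \right)} \right)} + C{\left(114 \right)}} = \sqrt{65 + 114} = \sqrt{179}$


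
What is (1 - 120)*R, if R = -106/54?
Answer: 6307/27 ≈ 233.59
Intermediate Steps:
R = -53/27 (R = -106*1/54 = -53/27 ≈ -1.9630)
(1 - 120)*R = (1 - 120)*(-53/27) = -119*(-53/27) = 6307/27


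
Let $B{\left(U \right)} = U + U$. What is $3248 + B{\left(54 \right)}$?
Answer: $3356$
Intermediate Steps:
$B{\left(U \right)} = 2 U$
$3248 + B{\left(54 \right)} = 3248 + 2 \cdot 54 = 3248 + 108 = 3356$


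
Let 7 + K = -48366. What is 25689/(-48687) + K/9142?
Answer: -863328363/148365518 ≈ -5.8189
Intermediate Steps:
K = -48373 (K = -7 - 48366 = -48373)
25689/(-48687) + K/9142 = 25689/(-48687) - 48373/9142 = 25689*(-1/48687) - 48373*1/9142 = -8563/16229 - 48373/9142 = -863328363/148365518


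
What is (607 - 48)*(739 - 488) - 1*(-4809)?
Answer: 145118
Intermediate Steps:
(607 - 48)*(739 - 488) - 1*(-4809) = 559*251 + 4809 = 140309 + 4809 = 145118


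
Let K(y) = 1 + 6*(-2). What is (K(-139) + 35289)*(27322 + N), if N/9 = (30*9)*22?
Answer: 2849827396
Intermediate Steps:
K(y) = -11 (K(y) = 1 - 12 = -11)
N = 53460 (N = 9*((30*9)*22) = 9*(270*22) = 9*5940 = 53460)
(K(-139) + 35289)*(27322 + N) = (-11 + 35289)*(27322 + 53460) = 35278*80782 = 2849827396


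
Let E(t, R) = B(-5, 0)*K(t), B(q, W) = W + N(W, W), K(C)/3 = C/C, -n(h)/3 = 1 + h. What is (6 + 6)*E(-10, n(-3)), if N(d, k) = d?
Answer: 0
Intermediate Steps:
n(h) = -3 - 3*h (n(h) = -3*(1 + h) = -3 - 3*h)
K(C) = 3 (K(C) = 3*(C/C) = 3*1 = 3)
B(q, W) = 2*W (B(q, W) = W + W = 2*W)
E(t, R) = 0 (E(t, R) = (2*0)*3 = 0*3 = 0)
(6 + 6)*E(-10, n(-3)) = (6 + 6)*0 = 12*0 = 0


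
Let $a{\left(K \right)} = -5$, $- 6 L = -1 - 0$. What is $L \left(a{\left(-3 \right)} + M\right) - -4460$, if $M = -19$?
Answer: $4456$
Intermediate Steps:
$L = \frac{1}{6}$ ($L = - \frac{-1 - 0}{6} = - \frac{-1 + 0}{6} = \left(- \frac{1}{6}\right) \left(-1\right) = \frac{1}{6} \approx 0.16667$)
$L \left(a{\left(-3 \right)} + M\right) - -4460 = \frac{-5 - 19}{6} - -4460 = \frac{1}{6} \left(-24\right) + 4460 = -4 + 4460 = 4456$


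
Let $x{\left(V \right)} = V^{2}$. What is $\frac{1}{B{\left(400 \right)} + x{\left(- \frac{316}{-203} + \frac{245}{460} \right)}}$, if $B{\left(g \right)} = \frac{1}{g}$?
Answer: $\frac{4359912200}{19041929293} \approx 0.22896$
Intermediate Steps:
$\frac{1}{B{\left(400 \right)} + x{\left(- \frac{316}{-203} + \frac{245}{460} \right)}} = \frac{1}{\frac{1}{400} + \left(- \frac{316}{-203} + \frac{245}{460}\right)^{2}} = \frac{1}{\frac{1}{400} + \left(\left(-316\right) \left(- \frac{1}{203}\right) + 245 \cdot \frac{1}{460}\right)^{2}} = \frac{1}{\frac{1}{400} + \left(\frac{316}{203} + \frac{49}{92}\right)^{2}} = \frac{1}{\frac{1}{400} + \left(\frac{39019}{18676}\right)^{2}} = \frac{1}{\frac{1}{400} + \frac{1522482361}{348792976}} = \frac{1}{\frac{19041929293}{4359912200}} = \frac{4359912200}{19041929293}$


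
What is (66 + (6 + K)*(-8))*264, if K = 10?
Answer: -16368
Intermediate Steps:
(66 + (6 + K)*(-8))*264 = (66 + (6 + 10)*(-8))*264 = (66 + 16*(-8))*264 = (66 - 128)*264 = -62*264 = -16368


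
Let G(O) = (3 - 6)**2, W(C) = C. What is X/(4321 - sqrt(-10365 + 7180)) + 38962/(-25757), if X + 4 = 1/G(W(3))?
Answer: -6552162100603/4328928351738 - 245*I*sqrt(65)/168068034 ≈ -1.5136 - 1.1753e-5*I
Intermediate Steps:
G(O) = 9 (G(O) = (-3)**2 = 9)
X = -35/9 (X = -4 + 1/9 = -35/9 ≈ -3.8889)
X/(4321 - sqrt(-10365 + 7180)) + 38962/(-25757) = -35/(9*(4321 - sqrt(-10365 + 7180))) + 38962/(-25757) = -35/(9*(4321 - sqrt(-3185))) + 38962*(-1/25757) = -35/(9*(4321 - 7*I*sqrt(65))) - 38962/25757 = -38962/25757 - 35/(9*(4321 - 7*I*sqrt(65)))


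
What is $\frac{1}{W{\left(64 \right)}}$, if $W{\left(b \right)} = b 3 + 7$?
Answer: $\frac{1}{199} \approx 0.0050251$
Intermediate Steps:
$W{\left(b \right)} = 7 + 3 b$ ($W{\left(b \right)} = 3 b + 7 = 7 + 3 b$)
$\frac{1}{W{\left(64 \right)}} = \frac{1}{7 + 3 \cdot 64} = \frac{1}{7 + 192} = \frac{1}{199}$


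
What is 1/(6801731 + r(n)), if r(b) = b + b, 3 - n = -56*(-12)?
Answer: 1/6800393 ≈ 1.4705e-7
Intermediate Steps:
n = -669 (n = 3 - (-56)*(-12) = 3 - 1*672 = 3 - 672 = -669)
r(b) = 2*b
1/(6801731 + r(n)) = 1/(6801731 + 2*(-669)) = 1/(6801731 - 1338) = 1/6800393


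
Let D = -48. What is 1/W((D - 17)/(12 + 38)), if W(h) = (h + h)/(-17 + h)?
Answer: 183/26 ≈ 7.0385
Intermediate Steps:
W(h) = 2*h/(-17 + h) (W(h) = (2*h)/(-17 + h) = 2*h/(-17 + h))
1/W((D - 17)/(12 + 38)) = 1/(2*((-48 - 17)/(12 + 38))/(-17 + (-48 - 17)/(12 + 38))) = 1/(2*(-65/50)/(-17 - 65/50)) = 1/(2*(-65*1/50)/(-17 - 65*1/50)) = 1/(2*(-13/10)/(-17 - 13/10)) = 1/(2*(-13/10)/(-183/10)) = 1/(2*(-13/10)*(-10/183)) = 1/(26/183) = 183/26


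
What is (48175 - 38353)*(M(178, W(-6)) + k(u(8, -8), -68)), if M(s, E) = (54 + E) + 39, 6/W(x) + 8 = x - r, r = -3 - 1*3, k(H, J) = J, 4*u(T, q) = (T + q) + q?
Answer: 476367/2 ≈ 2.3818e+5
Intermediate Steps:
u(T, q) = q/2 + T/4 (u(T, q) = ((T + q) + q)/4 = (T + 2*q)/4 = q/2 + T/4)
r = -6 (r = -3 - 3 = -6)
W(x) = 6/(-2 + x) (W(x) = 6/(-8 + (x - 1*(-6))) = 6/(-8 + (x + 6)) = 6/(-8 + (6 + x)) = 6/(-2 + x))
M(s, E) = 93 + E
(48175 - 38353)*(M(178, W(-6)) + k(u(8, -8), -68)) = (48175 - 38353)*((93 + 6/(-2 - 6)) - 68) = 9822*((93 + 6/(-8)) - 68) = 9822*((93 + 6*(-⅛)) - 68) = 9822*((93 - ¾) - 68) = 9822*(369/4 - 68) = 9822*(97/4) = 476367/2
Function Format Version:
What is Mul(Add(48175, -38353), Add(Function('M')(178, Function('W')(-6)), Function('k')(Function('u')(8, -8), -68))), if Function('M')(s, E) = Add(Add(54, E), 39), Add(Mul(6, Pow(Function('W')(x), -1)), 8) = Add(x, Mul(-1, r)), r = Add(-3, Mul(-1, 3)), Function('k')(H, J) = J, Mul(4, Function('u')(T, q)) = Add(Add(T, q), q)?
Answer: Rational(476367, 2) ≈ 2.3818e+5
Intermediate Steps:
Function('u')(T, q) = Add(Mul(Rational(1, 2), q), Mul(Rational(1, 4), T)) (Function('u')(T, q) = Mul(Rational(1, 4), Add(Add(T, q), q)) = Mul(Rational(1, 4), Add(T, Mul(2, q))) = Add(Mul(Rational(1, 2), q), Mul(Rational(1, 4), T)))
r = -6 (r = Add(-3, -3) = -6)
Function('W')(x) = Mul(6, Pow(Add(-2, x), -1)) (Function('W')(x) = Mul(6, Pow(Add(-8, Add(x, Mul(-1, -6))), -1)) = Mul(6, Pow(Add(-8, Add(x, 6)), -1)) = Mul(6, Pow(Add(-8, Add(6, x)), -1)) = Mul(6, Pow(Add(-2, x), -1)))
Function('M')(s, E) = Add(93, E)
Mul(Add(48175, -38353), Add(Function('M')(178, Function('W')(-6)), Function('k')(Function('u')(8, -8), -68))) = Mul(Add(48175, -38353), Add(Add(93, Mul(6, Pow(Add(-2, -6), -1))), -68)) = Mul(9822, Add(Add(93, Mul(6, Pow(-8, -1))), -68)) = Mul(9822, Add(Add(93, Mul(6, Rational(-1, 8))), -68)) = Mul(9822, Add(Add(93, Rational(-3, 4)), -68)) = Mul(9822, Add(Rational(369, 4), -68)) = Mul(9822, Rational(97, 4)) = Rational(476367, 2)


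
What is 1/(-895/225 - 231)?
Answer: -45/10574 ≈ -0.0042557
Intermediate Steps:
1/(-895/225 - 231) = 1/(-895*1/225 - 231) = 1/(-179/45 - 231) = 1/(-10574/45) = -45/10574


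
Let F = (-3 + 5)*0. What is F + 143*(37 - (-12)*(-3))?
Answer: 143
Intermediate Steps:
F = 0 (F = 2*0 = 0)
F + 143*(37 - (-12)*(-3)) = 0 + 143*(37 - (-12)*(-3)) = 0 + 143*(37 - 1*36) = 0 + 143*(37 - 36) = 0 + 143*1 = 0 + 143 = 143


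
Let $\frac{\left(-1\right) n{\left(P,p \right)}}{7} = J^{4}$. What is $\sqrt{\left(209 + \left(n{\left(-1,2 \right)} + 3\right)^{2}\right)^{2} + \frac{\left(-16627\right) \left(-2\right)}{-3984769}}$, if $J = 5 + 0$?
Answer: $\frac{\sqrt{5801448088796815471526047963}}{3984769} \approx 1.9115 \cdot 10^{7}$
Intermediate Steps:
$J = 5$
$n{\left(P,p \right)} = -4375$ ($n{\left(P,p \right)} = - 7 \cdot 5^{4} = \left(-7\right) 625 = -4375$)
$\sqrt{\left(209 + \left(n{\left(-1,2 \right)} + 3\right)^{2}\right)^{2} + \frac{\left(-16627\right) \left(-2\right)}{-3984769}} = \sqrt{\left(209 + \left(-4375 + 3\right)^{2}\right)^{2} + \frac{\left(-16627\right) \left(-2\right)}{-3984769}} = \sqrt{\left(209 + \left(-4372\right)^{2}\right)^{2} + 33254 \left(- \frac{1}{3984769}\right)} = \sqrt{\left(209 + 19114384\right)^{2} - \frac{33254}{3984769}} = \sqrt{19114593^{2} - \frac{33254}{3984769}} = \sqrt{365367665555649 - \frac{33254}{3984769}} = \sqrt{\frac{1455905747308517876827}{3984769}} = \frac{\sqrt{5801448088796815471526047963}}{3984769}$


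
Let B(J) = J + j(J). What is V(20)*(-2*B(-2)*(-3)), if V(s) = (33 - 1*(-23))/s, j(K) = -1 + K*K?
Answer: 84/5 ≈ 16.800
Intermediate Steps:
j(K) = -1 + K²
B(J) = -1 + J + J² (B(J) = J + (-1 + J²) = -1 + J + J²)
V(s) = 56/s (V(s) = (33 + 23)/s = 56/s)
V(20)*(-2*B(-2)*(-3)) = (56/20)*(-2*(-1 - 2 + (-2)²)*(-3)) = (56*(1/20))*(-2*(-1 - 2 + 4)*(-3)) = 14*(-2*1*(-3))/5 = 14*(-2*(-3))/5 = (14/5)*6 = 84/5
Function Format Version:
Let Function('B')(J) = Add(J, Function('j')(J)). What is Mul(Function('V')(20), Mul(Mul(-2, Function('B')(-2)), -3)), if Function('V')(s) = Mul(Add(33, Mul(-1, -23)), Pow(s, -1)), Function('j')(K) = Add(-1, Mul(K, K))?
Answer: Rational(84, 5) ≈ 16.800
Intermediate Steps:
Function('j')(K) = Add(-1, Pow(K, 2))
Function('B')(J) = Add(-1, J, Pow(J, 2)) (Function('B')(J) = Add(J, Add(-1, Pow(J, 2))) = Add(-1, J, Pow(J, 2)))
Function('V')(s) = Mul(56, Pow(s, -1)) (Function('V')(s) = Mul(Add(33, 23), Pow(s, -1)) = Mul(56, Pow(s, -1)))
Mul(Function('V')(20), Mul(Mul(-2, Function('B')(-2)), -3)) = Mul(Mul(56, Pow(20, -1)), Mul(Mul(-2, Add(-1, -2, Pow(-2, 2))), -3)) = Mul(Mul(56, Rational(1, 20)), Mul(Mul(-2, Add(-1, -2, 4)), -3)) = Mul(Rational(14, 5), Mul(Mul(-2, 1), -3)) = Mul(Rational(14, 5), Mul(-2, -3)) = Mul(Rational(14, 5), 6) = Rational(84, 5)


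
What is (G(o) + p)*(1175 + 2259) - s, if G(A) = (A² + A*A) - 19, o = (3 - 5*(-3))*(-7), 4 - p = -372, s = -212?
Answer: 110262518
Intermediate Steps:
p = 376 (p = 4 - 1*(-372) = 4 + 372 = 376)
o = -126 (o = (3 + 15)*(-7) = 18*(-7) = -126)
G(A) = -19 + 2*A² (G(A) = (A² + A²) - 19 = 2*A² - 19 = -19 + 2*A²)
(G(o) + p)*(1175 + 2259) - s = ((-19 + 2*(-126)²) + 376)*(1175 + 2259) - 1*(-212) = ((-19 + 2*15876) + 376)*3434 + 212 = ((-19 + 31752) + 376)*3434 + 212 = (31733 + 376)*3434 + 212 = 32109*3434 + 212 = 110262306 + 212 = 110262518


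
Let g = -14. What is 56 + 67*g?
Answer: -882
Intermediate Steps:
56 + 67*g = 56 + 67*(-14) = 56 - 938 = -882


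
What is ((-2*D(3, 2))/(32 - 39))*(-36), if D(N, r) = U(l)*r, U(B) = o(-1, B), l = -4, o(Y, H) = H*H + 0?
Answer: -2304/7 ≈ -329.14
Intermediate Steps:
o(Y, H) = H**2 (o(Y, H) = H**2 + 0 = H**2)
U(B) = B**2
D(N, r) = 16*r (D(N, r) = (-4)**2*r = 16*r)
((-2*D(3, 2))/(32 - 39))*(-36) = ((-32*2)/(32 - 39))*(-36) = (-2*32/(-7))*(-36) = -64*(-1/7)*(-36) = (64/7)*(-36) = -2304/7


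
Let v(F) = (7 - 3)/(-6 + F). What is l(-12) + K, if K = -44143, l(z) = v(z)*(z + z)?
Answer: -132413/3 ≈ -44138.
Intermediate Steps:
v(F) = 4/(-6 + F)
l(z) = 8*z/(-6 + z) (l(z) = (4/(-6 + z))*(z + z) = (4/(-6 + z))*(2*z) = 8*z/(-6 + z))
l(-12) + K = 8*(-12)/(-6 - 12) - 44143 = 8*(-12)/(-18) - 44143 = 8*(-12)*(-1/18) - 44143 = 16/3 - 44143 = -132413/3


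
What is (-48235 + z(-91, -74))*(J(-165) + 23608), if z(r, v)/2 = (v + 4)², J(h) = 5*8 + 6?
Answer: -909141490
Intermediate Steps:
J(h) = 46 (J(h) = 40 + 6 = 46)
z(r, v) = 2*(4 + v)² (z(r, v) = 2*(v + 4)² = 2*(4 + v)²)
(-48235 + z(-91, -74))*(J(-165) + 23608) = (-48235 + 2*(4 - 74)²)*(46 + 23608) = (-48235 + 2*(-70)²)*23654 = (-48235 + 2*4900)*23654 = (-48235 + 9800)*23654 = -38435*23654 = -909141490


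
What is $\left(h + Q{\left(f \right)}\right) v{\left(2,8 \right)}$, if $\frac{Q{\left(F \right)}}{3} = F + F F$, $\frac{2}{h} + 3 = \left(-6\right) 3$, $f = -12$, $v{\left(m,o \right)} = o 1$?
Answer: $\frac{66512}{21} \approx 3167.2$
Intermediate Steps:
$v{\left(m,o \right)} = o$
$h = - \frac{2}{21}$ ($h = \frac{2}{-3 - 18} = \frac{2}{-21} = 2 \left(- \frac{1}{21}\right) = - \frac{2}{21} \approx -0.095238$)
$Q{\left(F \right)} = 3 F + 3 F^{2}$ ($Q{\left(F \right)} = 3 \left(F + F F\right) = 3 \left(F + F^{2}\right) = 3 F + 3 F^{2}$)
$\left(h + Q{\left(f \right)}\right) v{\left(2,8 \right)} = \left(- \frac{2}{21} + 3 \left(-12\right) \left(1 - 12\right)\right) 8 = \left(- \frac{2}{21} + 3 \left(-12\right) \left(-11\right)\right) 8 = \left(- \frac{2}{21} + 396\right) 8 = \frac{8314}{21} \cdot 8 = \frac{66512}{21}$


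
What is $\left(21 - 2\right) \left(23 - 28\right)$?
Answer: $-95$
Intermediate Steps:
$\left(21 - 2\right) \left(23 - 28\right) = \left(21 - 2\right) \left(-5\right) = 19 \left(-5\right) = -95$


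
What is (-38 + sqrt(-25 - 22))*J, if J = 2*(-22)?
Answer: 1672 - 44*I*sqrt(47) ≈ 1672.0 - 301.65*I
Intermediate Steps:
J = -44
(-38 + sqrt(-25 - 22))*J = (-38 + sqrt(-25 - 22))*(-44) = (-38 + sqrt(-47))*(-44) = (-38 + I*sqrt(47))*(-44) = 1672 - 44*I*sqrt(47)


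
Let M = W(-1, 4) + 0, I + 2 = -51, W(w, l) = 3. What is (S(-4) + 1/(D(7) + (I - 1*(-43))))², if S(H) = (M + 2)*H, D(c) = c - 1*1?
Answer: 6561/16 ≈ 410.06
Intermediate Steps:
I = -53 (I = -2 - 51 = -53)
D(c) = -1 + c (D(c) = c - 1 = -1 + c)
M = 3 (M = 3 + 0 = 3)
S(H) = 5*H (S(H) = (3 + 2)*H = 5*H)
(S(-4) + 1/(D(7) + (I - 1*(-43))))² = (5*(-4) + 1/((-1 + 7) + (-53 - 1*(-43))))² = (-20 + 1/(6 + (-53 + 43)))² = (-20 + 1/(6 - 10))² = (-20 + 1/(-4))² = (-20 - ¼)² = (-81/4)² = 6561/16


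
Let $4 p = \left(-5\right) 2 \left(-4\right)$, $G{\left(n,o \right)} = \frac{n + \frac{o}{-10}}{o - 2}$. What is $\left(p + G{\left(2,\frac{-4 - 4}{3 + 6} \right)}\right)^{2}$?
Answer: $\frac{363609}{4225} \approx 86.061$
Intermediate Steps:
$G{\left(n,o \right)} = \frac{n - \frac{o}{10}}{-2 + o}$ ($G{\left(n,o \right)} = \frac{n + o \left(- \frac{1}{10}\right)}{-2 + o} = \frac{n - \frac{o}{10}}{-2 + o}$)
$p = 10$ ($p = \frac{\left(-5\right) 2 \left(-4\right)}{4} = \frac{\left(-10\right) \left(-4\right)}{4} = \frac{1}{4} \cdot 40 = 10$)
$\left(p + G{\left(2,\frac{-4 - 4}{3 + 6} \right)}\right)^{2} = \left(10 + \frac{2 - \frac{\left(-4 - 4\right) \frac{1}{3 + 6}}{10}}{-2 + \frac{-4 - 4}{3 + 6}}\right)^{2} = \left(10 + \frac{2 - \frac{\left(-8\right) \frac{1}{9}}{10}}{-2 - \frac{8}{9}}\right)^{2} = \left(10 + \frac{2 - - \frac{4}{45}}{-2 - \frac{8}{9}}\right)^{2} = \left(10 + \frac{2 + \frac{4}{45}}{- \frac{26}{9}}\right)^{2} = \left(10 - \frac{47}{65}\right)^{2} = \left(\frac{603}{65}\right)^{2} = \frac{363609}{4225}$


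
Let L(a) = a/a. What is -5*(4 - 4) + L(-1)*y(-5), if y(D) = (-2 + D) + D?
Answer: -12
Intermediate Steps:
L(a) = 1
y(D) = -2 + 2*D
-5*(4 - 4) + L(-1)*y(-5) = -5*(4 - 4) + 1*(-2 + 2*(-5)) = -5*0 + 1*(-2 - 10) = 0 + 1*(-12) = 0 - 12 = -12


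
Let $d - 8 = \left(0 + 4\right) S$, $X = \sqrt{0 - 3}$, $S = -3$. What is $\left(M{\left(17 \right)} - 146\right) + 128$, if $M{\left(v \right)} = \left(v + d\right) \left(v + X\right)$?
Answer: $203 + 13 i \sqrt{3} \approx 203.0 + 22.517 i$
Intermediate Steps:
$X = i \sqrt{3}$ ($X = \sqrt{-3} = i \sqrt{3} \approx 1.732 i$)
$d = -4$ ($d = 8 + \left(0 + 4\right) \left(-3\right) = 8 + 4 \left(-3\right) = 8 - 12 = -4$)
$M{\left(v \right)} = \left(-4 + v\right) \left(v + i \sqrt{3}\right)$ ($M{\left(v \right)} = \left(v - 4\right) \left(v + i \sqrt{3}\right) = \left(-4 + v\right) \left(v + i \sqrt{3}\right)$)
$\left(M{\left(17 \right)} - 146\right) + 128 = \left(\left(17^{2} - 68 - 4 i \sqrt{3} + i 17 \sqrt{3}\right) - 146\right) + 128 = \left(\left(289 - 68 - 4 i \sqrt{3} + 17 i \sqrt{3}\right) - 146\right) + 128 = \left(\left(221 + 13 i \sqrt{3}\right) - 146\right) + 128 = \left(75 + 13 i \sqrt{3}\right) + 128 = 203 + 13 i \sqrt{3}$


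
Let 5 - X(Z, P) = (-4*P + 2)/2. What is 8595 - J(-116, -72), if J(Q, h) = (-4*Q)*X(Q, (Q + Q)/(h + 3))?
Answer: 249695/69 ≈ 3618.8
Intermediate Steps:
X(Z, P) = 4 + 2*P (X(Z, P) = 5 - (-4*P + 2)/2 = 5 - (2 - 4*P)/2 = 5 - (1 - 2*P) = 5 + (-1 + 2*P) = 4 + 2*P)
J(Q, h) = -4*Q*(4 + 4*Q/(3 + h)) (J(Q, h) = (-4*Q)*(4 + 2*((Q + Q)/(h + 3))) = (-4*Q)*(4 + 2*((2*Q)/(3 + h))) = (-4*Q)*(4 + 2*(2*Q/(3 + h))) = (-4*Q)*(4 + 4*Q/(3 + h)) = -4*Q*(4 + 4*Q/(3 + h)))
8595 - J(-116, -72) = 8595 - (-16)*(-116)*(3 - 116 - 72)/(3 - 72) = 8595 - (-16)*(-116)*(-185)/(-69) = 8595 - (-16)*(-116)*(-1)*(-185)/69 = 8595 - 1*343360/69 = 8595 - 343360/69 = 249695/69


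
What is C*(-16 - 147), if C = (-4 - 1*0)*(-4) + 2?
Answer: -2934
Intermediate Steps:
C = 18 (C = (-4 + 0)*(-4) + 2 = -4*(-4) + 2 = 16 + 2 = 18)
C*(-16 - 147) = 18*(-16 - 147) = 18*(-163) = -2934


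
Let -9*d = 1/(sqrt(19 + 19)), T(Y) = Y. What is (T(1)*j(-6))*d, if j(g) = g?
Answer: sqrt(38)/57 ≈ 0.10815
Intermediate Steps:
d = -sqrt(38)/342 (d = -1/(9*sqrt(19 + 19)) = -sqrt(38)/38/9 = -sqrt(38)/342 ≈ -0.018025)
(T(1)*j(-6))*d = (1*(-6))*(-sqrt(38)/342) = -(-1)*sqrt(38)/57 = sqrt(38)/57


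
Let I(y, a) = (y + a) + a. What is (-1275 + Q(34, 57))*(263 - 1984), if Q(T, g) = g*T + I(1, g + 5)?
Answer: -1356148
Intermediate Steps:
I(y, a) = y + 2*a (I(y, a) = (a + y) + a = y + 2*a)
Q(T, g) = 11 + 2*g + T*g (Q(T, g) = g*T + (1 + 2*(g + 5)) = T*g + (1 + 2*(5 + g)) = T*g + (1 + (10 + 2*g)) = T*g + (11 + 2*g) = 11 + 2*g + T*g)
(-1275 + Q(34, 57))*(263 - 1984) = (-1275 + (11 + 2*57 + 34*57))*(263 - 1984) = (-1275 + (11 + 114 + 1938))*(-1721) = (-1275 + 2063)*(-1721) = 788*(-1721) = -1356148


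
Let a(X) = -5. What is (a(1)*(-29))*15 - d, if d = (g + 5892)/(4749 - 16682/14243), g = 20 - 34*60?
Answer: 13365962089/6147575 ≈ 2174.2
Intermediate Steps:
g = -2020 (g = 20 - 2040 = -2020)
d = 5013536/6147575 (d = (-2020 + 5892)/(4749 - 16682/14243) = 3872/(4749 - 16682*1/14243) = 3872/(4749 - 16682/14243) = 3872/(67623325/14243) = 3872*(14243/67623325) = 5013536/6147575 ≈ 0.81553)
(a(1)*(-29))*15 - d = -5*(-29)*15 - 1*5013536/6147575 = 145*15 - 5013536/6147575 = 2175 - 5013536/6147575 = 13365962089/6147575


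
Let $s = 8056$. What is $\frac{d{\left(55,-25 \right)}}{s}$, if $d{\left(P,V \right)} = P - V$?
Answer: $\frac{10}{1007} \approx 0.0099305$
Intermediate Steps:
$\frac{d{\left(55,-25 \right)}}{s} = \frac{55 - -25}{8056} = \left(55 + 25\right) \frac{1}{8056} = 80 \cdot \frac{1}{8056} = \frac{10}{1007}$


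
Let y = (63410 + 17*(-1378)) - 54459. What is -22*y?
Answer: 318450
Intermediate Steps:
y = -14475 (y = (63410 - 23426) - 54459 = 39984 - 54459 = -14475)
-22*y = -22*(-14475) = 318450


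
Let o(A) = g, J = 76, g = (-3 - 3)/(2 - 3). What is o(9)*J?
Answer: 456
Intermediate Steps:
g = 6 (g = -6/(-1) = -6*(-1) = 6)
o(A) = 6
o(9)*J = 6*76 = 456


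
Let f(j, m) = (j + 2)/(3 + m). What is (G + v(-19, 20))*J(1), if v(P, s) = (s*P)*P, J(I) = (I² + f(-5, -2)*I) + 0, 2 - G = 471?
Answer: -13502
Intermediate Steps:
f(j, m) = (2 + j)/(3 + m)
G = -469 (G = 2 - 1*471 = 2 - 471 = -469)
J(I) = I² - 3*I (J(I) = (I² + ((2 - 5)/(3 - 2))*I) + 0 = (I² + (-3/1)*I) + 0 = (I² + (1*(-3))*I) + 0 = (I² - 3*I) + 0 = I² - 3*I)
v(P, s) = s*P² (v(P, s) = (P*s)*P = s*P²)
(G + v(-19, 20))*J(1) = (-469 + 20*(-19)²)*(1*(-3 + 1)) = (-469 + 20*361)*(1*(-2)) = (-469 + 7220)*(-2) = 6751*(-2) = -13502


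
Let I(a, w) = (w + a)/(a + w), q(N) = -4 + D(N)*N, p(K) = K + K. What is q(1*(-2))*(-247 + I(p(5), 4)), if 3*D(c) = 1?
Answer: 1148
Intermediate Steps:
D(c) = ⅓ (D(c) = (⅓)*1 = ⅓)
p(K) = 2*K
q(N) = -4 + N/3
I(a, w) = 1 (I(a, w) = (a + w)/(a + w) = 1)
q(1*(-2))*(-247 + I(p(5), 4)) = (-4 + (1*(-2))/3)*(-247 + 1) = (-4 + (⅓)*(-2))*(-246) = (-4 - ⅔)*(-246) = -14/3*(-246) = 1148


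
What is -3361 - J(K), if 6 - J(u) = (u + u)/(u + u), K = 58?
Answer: -3366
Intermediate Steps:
J(u) = 5 (J(u) = 6 - (u + u)/(u + u) = 6 - 2*u/(2*u) = 6 - 2*u*1/(2*u) = 6 - 1*1 = 6 - 1 = 5)
-3361 - J(K) = -3361 - 1*5 = -3361 - 5 = -3366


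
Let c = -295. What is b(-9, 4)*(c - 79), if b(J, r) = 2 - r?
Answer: 748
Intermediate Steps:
b(-9, 4)*(c - 79) = (2 - 1*4)*(-295 - 79) = (2 - 4)*(-374) = -2*(-374) = 748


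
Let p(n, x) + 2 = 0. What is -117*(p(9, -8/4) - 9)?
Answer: 1287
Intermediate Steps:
p(n, x) = -2 (p(n, x) = -2 + 0 = -2)
-117*(p(9, -8/4) - 9) = -117*(-2 - 9) = -117*(-11) = 1287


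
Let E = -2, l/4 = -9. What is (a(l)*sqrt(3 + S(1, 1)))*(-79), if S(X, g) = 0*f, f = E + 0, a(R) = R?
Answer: 2844*sqrt(3) ≈ 4926.0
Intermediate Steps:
l = -36 (l = 4*(-9) = -36)
f = -2 (f = -2 + 0 = -2)
S(X, g) = 0 (S(X, g) = 0*(-2) = 0)
(a(l)*sqrt(3 + S(1, 1)))*(-79) = -36*sqrt(3 + 0)*(-79) = -36*sqrt(3)*(-79) = 2844*sqrt(3)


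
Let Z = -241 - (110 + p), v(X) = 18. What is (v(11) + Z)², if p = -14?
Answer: 101761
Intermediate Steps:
Z = -337 (Z = -241 - (110 - 14) = -241 - 1*96 = -241 - 96 = -337)
(v(11) + Z)² = (18 - 337)² = (-319)² = 101761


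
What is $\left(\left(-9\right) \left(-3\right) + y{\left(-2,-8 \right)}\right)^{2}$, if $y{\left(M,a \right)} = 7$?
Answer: $1156$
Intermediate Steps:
$\left(\left(-9\right) \left(-3\right) + y{\left(-2,-8 \right)}\right)^{2} = \left(\left(-9\right) \left(-3\right) + 7\right)^{2} = \left(27 + 7\right)^{2} = 34^{2} = 1156$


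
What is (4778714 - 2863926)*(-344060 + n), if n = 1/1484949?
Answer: -978287310628961932/1484949 ≈ -6.5880e+11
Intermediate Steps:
n = 1/1484949 ≈ 6.7342e-7
(4778714 - 2863926)*(-344060 + n) = (4778714 - 2863926)*(-344060 + 1/1484949) = 1914788*(-510911552939/1484949) = -978287310628961932/1484949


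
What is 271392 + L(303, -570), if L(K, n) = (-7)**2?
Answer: 271441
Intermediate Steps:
L(K, n) = 49
271392 + L(303, -570) = 271392 + 49 = 271441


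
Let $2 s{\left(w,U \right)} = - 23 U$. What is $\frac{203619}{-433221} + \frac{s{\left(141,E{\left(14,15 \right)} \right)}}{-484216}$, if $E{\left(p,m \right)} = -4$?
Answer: $- \frac{16435917645}{34962089956} \approx -0.47011$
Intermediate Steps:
$s{\left(w,U \right)} = - \frac{23 U}{2}$ ($s{\left(w,U \right)} = \frac{\left(-23\right) U}{2} = - \frac{23 U}{2}$)
$\frac{203619}{-433221} + \frac{s{\left(141,E{\left(14,15 \right)} \right)}}{-484216} = \frac{203619}{-433221} + \frac{\left(- \frac{23}{2}\right) \left(-4\right)}{-484216} = 203619 \left(- \frac{1}{433221}\right) + 46 \left(- \frac{1}{484216}\right) = - \frac{67873}{144407} - \frac{23}{242108} = - \frac{16435917645}{34962089956}$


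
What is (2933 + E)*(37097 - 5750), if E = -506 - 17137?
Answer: -461114370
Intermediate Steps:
E = -17643
(2933 + E)*(37097 - 5750) = (2933 - 17643)*(37097 - 5750) = -14710*31347 = -461114370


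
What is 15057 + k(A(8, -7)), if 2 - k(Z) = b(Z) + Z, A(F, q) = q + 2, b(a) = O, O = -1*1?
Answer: 15065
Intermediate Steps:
O = -1
b(a) = -1
A(F, q) = 2 + q
k(Z) = 3 - Z (k(Z) = 2 - (-1 + Z) = 2 + (1 - Z) = 3 - Z)
15057 + k(A(8, -7)) = 15057 + (3 - (2 - 7)) = 15057 + (3 - 1*(-5)) = 15057 + (3 + 5) = 15057 + 8 = 15065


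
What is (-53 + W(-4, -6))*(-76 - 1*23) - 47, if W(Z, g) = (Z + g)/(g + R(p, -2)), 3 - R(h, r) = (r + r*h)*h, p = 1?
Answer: 6190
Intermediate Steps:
R(h, r) = 3 - h*(r + h*r) (R(h, r) = 3 - (r + r*h)*h = 3 - (r + h*r)*h = 3 - h*(r + h*r))
W(Z, g) = (Z + g)/(7 + g) (W(Z, g) = (Z + g)/(g + (3 - 1*1*(-2) - 1*(-2)*1²)) = (Z + g)/(g + (3 + 2 - 1*(-2)*1)) = (Z + g)/(g + (3 + 2 + 2)) = (Z + g)/(g + 7) = (Z + g)/(7 + g))
(-53 + W(-4, -6))*(-76 - 1*23) - 47 = (-53 + (-4 - 6)/(7 - 6))*(-76 - 1*23) - 47 = (-53 - 10/1)*(-76 - 23) - 47 = (-53 + 1*(-10))*(-99) - 47 = (-53 - 10)*(-99) - 47 = -63*(-99) - 47 = 6237 - 47 = 6190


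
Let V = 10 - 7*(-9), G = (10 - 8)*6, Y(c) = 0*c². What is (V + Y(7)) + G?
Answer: 85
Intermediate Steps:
Y(c) = 0
G = 12 (G = 2*6 = 12)
V = 73 (V = 10 + 63 = 73)
(V + Y(7)) + G = (73 + 0) + 12 = 73 + 12 = 85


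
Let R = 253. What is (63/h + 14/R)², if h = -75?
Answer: 24631369/40005625 ≈ 0.61570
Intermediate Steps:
(63/h + 14/R)² = (63/(-75) + 14/253)² = (63*(-1/75) + 14*(1/253))² = (-21/25 + 14/253)² = (-4963/6325)² = 24631369/40005625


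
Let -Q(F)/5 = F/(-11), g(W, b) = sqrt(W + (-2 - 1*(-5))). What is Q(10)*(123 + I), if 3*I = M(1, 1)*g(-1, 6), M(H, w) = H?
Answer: 6150/11 + 50*sqrt(2)/33 ≈ 561.23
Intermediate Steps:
g(W, b) = sqrt(3 + W) (g(W, b) = sqrt(W + (-2 + 5)) = sqrt(W + 3) = sqrt(3 + W))
Q(F) = 5*F/11 (Q(F) = -5*F/(-11) = -5*F*(-1)/11 = -(-5)*F/11 = 5*F/11)
I = sqrt(2)/3 (I = (1*sqrt(3 - 1))/3 = (1*sqrt(2))/3 = sqrt(2)/3 ≈ 0.47140)
Q(10)*(123 + I) = ((5/11)*10)*(123 + sqrt(2)/3) = 50*(123 + sqrt(2)/3)/11 = 6150/11 + 50*sqrt(2)/33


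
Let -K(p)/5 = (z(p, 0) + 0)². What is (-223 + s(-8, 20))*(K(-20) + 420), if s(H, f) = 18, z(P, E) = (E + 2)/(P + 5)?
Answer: -774736/9 ≈ -86082.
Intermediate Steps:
z(P, E) = (2 + E)/(5 + P)
K(p) = -20/(5 + p)² (K(p) = -5*((2 + 0)/(5 + p) + 0)² = -5*(2/(5 + p) + 0)² = -5*4/(5 + p)² = -20/(5 + p)²)
(-223 + s(-8, 20))*(K(-20) + 420) = (-223 + 18)*(-20/(5 - 20)² + 420) = -205*(-20/(-15)² + 420) = -205*(-20*1/225 + 420) = -205*(-4/45 + 420) = -205*18896/45 = -774736/9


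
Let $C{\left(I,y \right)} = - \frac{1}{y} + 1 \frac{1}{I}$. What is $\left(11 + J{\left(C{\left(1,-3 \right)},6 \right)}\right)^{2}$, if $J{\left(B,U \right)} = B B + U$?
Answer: $\frac{28561}{81} \approx 352.6$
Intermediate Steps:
$C{\left(I,y \right)} = \frac{1}{I} - \frac{1}{y}$ ($C{\left(I,y \right)} = - \frac{1}{y} + \frac{1}{I} = \frac{1}{I} - \frac{1}{y}$)
$J{\left(B,U \right)} = U + B^{2}$ ($J{\left(B,U \right)} = B^{2} + U = U + B^{2}$)
$\left(11 + J{\left(C{\left(1,-3 \right)},6 \right)}\right)^{2} = \left(11 + \left(6 + \left(\frac{-3 - 1}{1 \left(-3\right)}\right)^{2}\right)\right)^{2} = \left(11 + \left(6 + \left(1 \left(- \frac{1}{3}\right) \left(-3 - 1\right)\right)^{2}\right)\right)^{2} = \left(11 + \left(6 + \left(1 \left(- \frac{1}{3}\right) \left(-4\right)\right)^{2}\right)\right)^{2} = \left(11 + \left(6 + \left(\frac{4}{3}\right)^{2}\right)\right)^{2} = \left(11 + \left(6 + \frac{16}{9}\right)\right)^{2} = \left(11 + \frac{70}{9}\right)^{2} = \left(\frac{169}{9}\right)^{2} = \frac{28561}{81}$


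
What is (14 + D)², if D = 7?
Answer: 441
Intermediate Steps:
(14 + D)² = (14 + 7)² = 21² = 441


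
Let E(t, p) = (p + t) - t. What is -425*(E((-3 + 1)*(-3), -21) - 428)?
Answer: 190825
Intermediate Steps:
E(t, p) = p
-425*(E((-3 + 1)*(-3), -21) - 428) = -425*(-21 - 428) = -425*(-449) = 190825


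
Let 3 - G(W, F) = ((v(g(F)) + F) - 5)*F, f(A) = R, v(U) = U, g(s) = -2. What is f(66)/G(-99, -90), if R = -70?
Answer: 70/8727 ≈ 0.0080211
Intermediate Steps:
f(A) = -70
G(W, F) = 3 - F*(-7 + F) (G(W, F) = 3 - ((-2 + F) - 5)*F = 3 - (-7 + F)*F = 3 - F*(-7 + F))
f(66)/G(-99, -90) = -70/(3 - 1*(-90)² + 7*(-90)) = -70/(3 - 1*8100 - 630) = -70/(3 - 8100 - 630) = -70/(-8727) = -70*(-1/8727) = 70/8727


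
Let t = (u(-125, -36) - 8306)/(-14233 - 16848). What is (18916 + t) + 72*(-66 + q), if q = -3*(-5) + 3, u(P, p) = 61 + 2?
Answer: 480520503/31081 ≈ 15460.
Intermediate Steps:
u(P, p) = 63
t = 8243/31081 (t = (63 - 8306)/(-14233 - 16848) = -8243/(-31081) = -8243*(-1/31081) = 8243/31081 ≈ 0.26521)
q = 18 (q = 15 + 3 = 18)
(18916 + t) + 72*(-66 + q) = (18916 + 8243/31081) + 72*(-66 + 18) = 587936439/31081 + 72*(-48) = 587936439/31081 - 3456 = 480520503/31081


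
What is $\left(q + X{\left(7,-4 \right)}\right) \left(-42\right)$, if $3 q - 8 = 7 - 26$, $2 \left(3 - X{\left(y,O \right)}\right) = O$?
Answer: $-56$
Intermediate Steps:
$X{\left(y,O \right)} = 3 - \frac{O}{2}$
$q = - \frac{11}{3}$ ($q = \frac{8}{3} + \frac{7 - 26}{3} = \frac{8}{3} + \frac{1}{3} \left(-19\right) = \frac{8}{3} - \frac{19}{3} = - \frac{11}{3} \approx -3.6667$)
$\left(q + X{\left(7,-4 \right)}\right) \left(-42\right) = \left(- \frac{11}{3} + \left(3 - -2\right)\right) \left(-42\right) = \left(- \frac{11}{3} + \left(3 + 2\right)\right) \left(-42\right) = \left(- \frac{11}{3} + 5\right) \left(-42\right) = \frac{4}{3} \left(-42\right) = -56$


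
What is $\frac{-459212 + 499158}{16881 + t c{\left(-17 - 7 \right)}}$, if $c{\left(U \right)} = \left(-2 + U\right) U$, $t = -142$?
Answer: $- \frac{39946}{71727} \approx -0.55692$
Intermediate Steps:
$c{\left(U \right)} = U \left(-2 + U\right)$
$\frac{-459212 + 499158}{16881 + t c{\left(-17 - 7 \right)}} = \frac{-459212 + 499158}{16881 - 142 \left(-17 - 7\right) \left(-2 - 24\right)} = \frac{39946}{16881 - 142 \left(- 24 \left(-2 - 24\right)\right)} = \frac{39946}{16881 - 142 \left(\left(-24\right) \left(-26\right)\right)} = \frac{39946}{16881 - 88608} = \frac{39946}{-71727} = 39946 \left(- \frac{1}{71727}\right) = - \frac{39946}{71727}$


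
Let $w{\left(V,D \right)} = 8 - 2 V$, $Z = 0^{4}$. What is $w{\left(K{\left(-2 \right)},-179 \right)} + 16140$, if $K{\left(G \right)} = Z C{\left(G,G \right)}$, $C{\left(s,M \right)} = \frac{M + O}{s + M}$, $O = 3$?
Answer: $16148$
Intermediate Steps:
$C{\left(s,M \right)} = \frac{3 + M}{M + s}$ ($C{\left(s,M \right)} = \frac{M + 3}{s + M} = \frac{3 + M}{M + s}$)
$Z = 0$
$K{\left(G \right)} = 0$ ($K{\left(G \right)} = 0 \frac{3 + G}{G + G} = 0 \frac{3 + G}{2 G} = 0$)
$w{\left(K{\left(-2 \right)},-179 \right)} + 16140 = \left(8 - 0\right) + 16140 = \left(8 + 0\right) + 16140 = 8 + 16140 = 16148$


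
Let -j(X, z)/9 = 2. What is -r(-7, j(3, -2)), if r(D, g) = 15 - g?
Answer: -33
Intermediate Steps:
j(X, z) = -18 (j(X, z) = -9*2 = -18)
-r(-7, j(3, -2)) = -(15 - 1*(-18)) = -(15 + 18) = -1*33 = -33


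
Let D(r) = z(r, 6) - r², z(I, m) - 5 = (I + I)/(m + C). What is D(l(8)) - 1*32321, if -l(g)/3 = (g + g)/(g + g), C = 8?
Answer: -226278/7 ≈ -32325.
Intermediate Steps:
l(g) = -3 (l(g) = -3*(g + g)/(g + g) = -3*2*g/(2*g) = -3*2*g*1/(2*g) = -3*1 = -3)
z(I, m) = 5 + 2*I/(8 + m) (z(I, m) = 5 + (I + I)/(m + 8) = 5 + (2*I)/(8 + m) = 5 + 2*I/(8 + m))
D(r) = 5 - r² + r/7 (D(r) = (40 + 2*r + 5*6)/(8 + 6) - r² = (40 + 2*r + 30)/14 - r² = (70 + 2*r)/14 - r² = (5 + r/7) - r² = 5 - r² + r/7)
D(l(8)) - 1*32321 = (5 - 1*(-3)² + (⅐)*(-3)) - 1*32321 = (5 - 1*9 - 3/7) - 32321 = (5 - 9 - 3/7) - 32321 = -31/7 - 32321 = -226278/7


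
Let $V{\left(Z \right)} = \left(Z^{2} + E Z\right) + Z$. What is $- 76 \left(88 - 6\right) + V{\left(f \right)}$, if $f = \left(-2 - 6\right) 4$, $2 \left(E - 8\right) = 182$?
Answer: $-8408$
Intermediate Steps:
$E = 99$ ($E = 8 + \frac{1}{2} \cdot 182 = 8 + 91 = 99$)
$f = -32$ ($f = \left(-2 - 6\right) 4 = \left(-8\right) 4 = -32$)
$V{\left(Z \right)} = Z^{2} + 100 Z$ ($V{\left(Z \right)} = \left(Z^{2} + 99 Z\right) + Z = Z^{2} + 100 Z$)
$- 76 \left(88 - 6\right) + V{\left(f \right)} = - 76 \left(88 - 6\right) - 32 \left(100 - 32\right) = \left(-76\right) 82 - 2176 = -6232 - 2176 = -8408$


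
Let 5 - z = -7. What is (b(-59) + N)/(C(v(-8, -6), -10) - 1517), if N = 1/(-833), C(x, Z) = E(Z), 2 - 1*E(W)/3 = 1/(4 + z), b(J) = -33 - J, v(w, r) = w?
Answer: -346512/20141107 ≈ -0.017204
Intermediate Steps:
z = 12 (z = 5 - 1*(-7) = 5 + 7 = 12)
E(W) = 93/16 (E(W) = 6 - 3/(4 + 12) = 6 - 3/16 = 93/16)
C(x, Z) = 93/16
N = -1/833 ≈ -0.0012005
(b(-59) + N)/(C(v(-8, -6), -10) - 1517) = ((-33 - 1*(-59)) - 1/833)/(93/16 - 1517) = ((-33 + 59) - 1/833)/(-24179/16) = (26 - 1/833)*(-16/24179) = (21657/833)*(-16/24179) = -346512/20141107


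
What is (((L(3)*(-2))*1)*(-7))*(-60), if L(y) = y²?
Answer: -7560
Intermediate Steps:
(((L(3)*(-2))*1)*(-7))*(-60) = (((3²*(-2))*1)*(-7))*(-60) = (((9*(-2))*1)*(-7))*(-60) = (-18*1*(-7))*(-60) = -18*(-7)*(-60) = 126*(-60) = -7560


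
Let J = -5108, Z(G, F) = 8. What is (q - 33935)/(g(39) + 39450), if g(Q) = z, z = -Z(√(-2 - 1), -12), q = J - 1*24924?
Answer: -63967/39442 ≈ -1.6218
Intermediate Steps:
q = -30032 (q = -5108 - 1*24924 = -5108 - 24924 = -30032)
z = -8 (z = -1*8 = -8)
g(Q) = -8
(q - 33935)/(g(39) + 39450) = (-30032 - 33935)/(-8 + 39450) = -63967/39442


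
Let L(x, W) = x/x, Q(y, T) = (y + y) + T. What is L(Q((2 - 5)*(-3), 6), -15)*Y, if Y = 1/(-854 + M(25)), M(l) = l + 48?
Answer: -1/781 ≈ -0.0012804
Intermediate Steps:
M(l) = 48 + l
Q(y, T) = T + 2*y (Q(y, T) = 2*y + T = T + 2*y)
L(x, W) = 1
Y = -1/781 (Y = 1/(-854 + (48 + 25)) = 1/(-854 + 73) = 1/(-781) = -1/781 ≈ -0.0012804)
L(Q((2 - 5)*(-3), 6), -15)*Y = 1*(-1/781) = -1/781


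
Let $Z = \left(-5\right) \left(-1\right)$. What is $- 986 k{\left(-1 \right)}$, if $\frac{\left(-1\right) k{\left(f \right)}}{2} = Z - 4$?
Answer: $1972$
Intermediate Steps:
$Z = 5$
$k{\left(f \right)} = -2$ ($k{\left(f \right)} = - 2 \left(5 - 4\right) = \left(-2\right) 1 = -2$)
$- 986 k{\left(-1 \right)} = \left(-986\right) \left(-2\right) = 1972$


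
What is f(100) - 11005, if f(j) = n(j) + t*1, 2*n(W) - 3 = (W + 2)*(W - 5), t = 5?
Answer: -12307/2 ≈ -6153.5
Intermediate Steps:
n(W) = 3/2 + (-5 + W)*(2 + W)/2 (n(W) = 3/2 + ((W + 2)*(W - 5))/2 = 3/2 + ((2 + W)*(-5 + W))/2 = 3/2 + ((-5 + W)*(2 + W))/2 = 3/2 + (-5 + W)*(2 + W)/2)
f(j) = 3/2 + j²/2 - 3*j/2 (f(j) = (-7/2 + j²/2 - 3*j/2) + 5*1 = (-7/2 + j²/2 - 3*j/2) + 5 = 3/2 + j²/2 - 3*j/2)
f(100) - 11005 = (3/2 + (½)*100² - 3/2*100) - 11005 = (3/2 + (½)*10000 - 150) - 11005 = (3/2 + 5000 - 150) - 11005 = 9703/2 - 11005 = -12307/2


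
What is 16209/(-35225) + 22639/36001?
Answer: 213918566/1268135225 ≈ 0.16869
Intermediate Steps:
16209/(-35225) + 22639/36001 = 16209*(-1/35225) + 22639*(1/36001) = -16209/35225 + 22639/36001 = 213918566/1268135225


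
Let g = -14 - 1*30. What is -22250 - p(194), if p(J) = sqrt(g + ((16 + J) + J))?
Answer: -22250 - 6*sqrt(10) ≈ -22269.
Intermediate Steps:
g = -44 (g = -14 - 30 = -44)
p(J) = sqrt(-28 + 2*J) (p(J) = sqrt(-44 + ((16 + J) + J)) = sqrt(-44 + (16 + 2*J)) = sqrt(-28 + 2*J))
-22250 - p(194) = -22250 - sqrt(-28 + 2*194) = -22250 - sqrt(-28 + 388) = -22250 - sqrt(360) = -22250 - 6*sqrt(10)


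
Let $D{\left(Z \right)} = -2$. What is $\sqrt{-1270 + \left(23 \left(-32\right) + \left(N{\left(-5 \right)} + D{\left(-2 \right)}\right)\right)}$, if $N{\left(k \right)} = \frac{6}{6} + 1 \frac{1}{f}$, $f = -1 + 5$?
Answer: $\frac{i \sqrt{8027}}{2} \approx 44.797 i$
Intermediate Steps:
$f = 4$
$N{\left(k \right)} = \frac{5}{4}$ ($N{\left(k \right)} = \frac{6}{6} + 1 \cdot \frac{1}{4} = 6 \cdot \frac{1}{6} + 1 \cdot \frac{1}{4} = 1 + \frac{1}{4} = \frac{5}{4}$)
$\sqrt{-1270 + \left(23 \left(-32\right) + \left(N{\left(-5 \right)} + D{\left(-2 \right)}\right)\right)} = \sqrt{-1270 + \left(23 \left(-32\right) + \left(\frac{5}{4} - 2\right)\right)} = \sqrt{-1270 - \frac{2947}{4}} = \sqrt{- \frac{8027}{4}} = \frac{i \sqrt{8027}}{2}$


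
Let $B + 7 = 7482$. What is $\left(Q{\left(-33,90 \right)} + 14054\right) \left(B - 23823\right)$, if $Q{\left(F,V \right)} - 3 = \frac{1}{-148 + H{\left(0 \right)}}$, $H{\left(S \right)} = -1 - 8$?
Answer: $- \frac{36079185904}{157} \approx -2.298 \cdot 10^{8}$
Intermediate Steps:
$H{\left(S \right)} = -9$ ($H{\left(S \right)} = -1 - 8 = -9$)
$B = 7475$ ($B = -7 + 7482 = 7475$)
$Q{\left(F,V \right)} = \frac{470}{157}$ ($Q{\left(F,V \right)} = 3 + \frac{1}{-148 - 9} = 3 + \frac{1}{-157} = 3 - \frac{1}{157} = \frac{470}{157}$)
$\left(Q{\left(-33,90 \right)} + 14054\right) \left(B - 23823\right) = \left(\frac{470}{157} + 14054\right) \left(7475 - 23823\right) = \frac{2206948}{157} \left(-16348\right) = - \frac{36079185904}{157}$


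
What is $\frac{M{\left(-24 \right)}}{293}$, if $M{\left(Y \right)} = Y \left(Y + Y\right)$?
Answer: $\frac{1152}{293} \approx 3.9317$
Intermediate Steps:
$M{\left(Y \right)} = 2 Y^{2}$ ($M{\left(Y \right)} = Y 2 Y = 2 Y^{2}$)
$\frac{M{\left(-24 \right)}}{293} = \frac{2 \left(-24\right)^{2}}{293} = 2 \cdot 576 \cdot \frac{1}{293} = 1152 \cdot \frac{1}{293} = \frac{1152}{293}$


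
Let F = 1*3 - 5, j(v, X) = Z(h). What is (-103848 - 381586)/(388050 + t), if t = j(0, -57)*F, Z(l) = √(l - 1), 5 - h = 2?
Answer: -47093165925/37645700623 - 242717*√2/37645700623 ≈ -1.2510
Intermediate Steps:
h = 3 (h = 5 - 1*2 = 5 - 2 = 3)
Z(l) = √(-1 + l)
j(v, X) = √2 (j(v, X) = √(-1 + 3) = √2)
F = -2 (F = 3 - 5 = -2)
t = -2*√2 (t = √2*(-2) = -2*√2 ≈ -2.8284)
(-103848 - 381586)/(388050 + t) = (-103848 - 381586)/(388050 - 2*√2) = -485434/(388050 - 2*√2)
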